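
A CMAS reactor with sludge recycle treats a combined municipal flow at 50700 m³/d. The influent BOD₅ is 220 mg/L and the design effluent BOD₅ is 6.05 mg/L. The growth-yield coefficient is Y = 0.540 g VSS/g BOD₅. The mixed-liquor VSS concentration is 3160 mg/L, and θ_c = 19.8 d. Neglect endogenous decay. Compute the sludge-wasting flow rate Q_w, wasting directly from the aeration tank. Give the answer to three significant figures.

Biomass mass balance (decay neglected): V·X = Y·Q·(S₀ − S)·θ_c, so V = 0.540 × 50700 × (220 − 6.05) × 19.8 / 3160 = 36702 m³.
With mixed-liquor wasting, θ_c = V/Q_w, so Q_w = V/θ_c = 36702/19.8 = 1854 m³/d.

Q_w ≈ 1850 m³/d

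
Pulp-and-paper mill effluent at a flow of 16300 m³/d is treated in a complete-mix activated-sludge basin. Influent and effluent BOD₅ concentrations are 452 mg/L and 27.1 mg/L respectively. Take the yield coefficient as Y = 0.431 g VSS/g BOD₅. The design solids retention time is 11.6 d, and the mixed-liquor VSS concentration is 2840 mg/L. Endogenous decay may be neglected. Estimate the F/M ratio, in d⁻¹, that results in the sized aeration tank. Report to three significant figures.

Biomass mass balance (decay neglected): V·X = Y·Q·(S₀ − S)·θ_c, so V = 0.431 × 16300 × (452 − 27.1) × 11.6 / 2840 = 12192 m³.
Food-to-microorganism ratio F/M = Q S₀ / (V X) = 16300 × 452 / (12192 × 2840) = 0.2128 d⁻¹.

F/M ≈ 0.213 d⁻¹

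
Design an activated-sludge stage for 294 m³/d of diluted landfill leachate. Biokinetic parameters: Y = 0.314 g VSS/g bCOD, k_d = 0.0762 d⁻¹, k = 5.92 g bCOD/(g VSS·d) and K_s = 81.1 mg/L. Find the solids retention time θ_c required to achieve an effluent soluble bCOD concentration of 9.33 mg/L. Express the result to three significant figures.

θ_c ≈ 8.65 d

Specific growth rate at S = 9.33 mg/L: μ = YkS/(K_s+S) = 0.314·5.92·9.33/(81.1+9.33) = 0.1918 d⁻¹.
θ_c = 1/(μ − k_d) = 1/(0.1918 − 0.0762) = 1/0.1156 = 8.651 d.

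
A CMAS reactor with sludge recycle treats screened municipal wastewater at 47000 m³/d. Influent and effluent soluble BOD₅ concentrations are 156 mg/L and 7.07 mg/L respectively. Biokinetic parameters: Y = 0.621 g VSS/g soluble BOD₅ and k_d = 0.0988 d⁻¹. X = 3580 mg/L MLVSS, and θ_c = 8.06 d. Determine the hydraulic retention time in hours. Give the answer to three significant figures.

From the SRT design equation V = Y Q (S₀−S) θ_c / [X (1 + k_d θ_c)] = 0.621 × 47000 × (156 − 7.07) × 8.06 / [3580 × (1 + 0.0988 × 8.06)] = 3.5×10^7 / 6431 = 5448 m³.
HRT = V/Q = 5448 m³ / 47000 m³·d⁻¹ = 0.1159 d × 24 = 2.782 h.

τ ≈ 2.78 h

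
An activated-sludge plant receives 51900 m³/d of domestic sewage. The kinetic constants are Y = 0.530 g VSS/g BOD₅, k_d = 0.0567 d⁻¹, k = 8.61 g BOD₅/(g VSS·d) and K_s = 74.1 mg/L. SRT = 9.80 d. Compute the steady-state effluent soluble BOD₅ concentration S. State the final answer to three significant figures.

S ≈ 2.67 mg/L

From the Monod/SRT balance for a CMAS, S = K_s·(1+k_d θ_c)/[θ_c·(Y k − k_d) − 1] = 74.1 × (1 + 0.0567 × 9.80) / [9.80 × (0.530 × 8.61 − 0.0567) − 1] = 115.3 / 43.16 = 2.671 mg/L.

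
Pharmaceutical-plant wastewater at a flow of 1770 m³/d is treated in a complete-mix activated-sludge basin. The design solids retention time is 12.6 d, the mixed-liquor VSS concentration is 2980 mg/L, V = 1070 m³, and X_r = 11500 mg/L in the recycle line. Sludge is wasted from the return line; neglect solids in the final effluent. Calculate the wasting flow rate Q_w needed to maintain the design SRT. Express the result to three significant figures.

Wasting from the return line (neglecting effluent solids): Q_w = V·X / (θ_c·X_r) = 1070 × 2980 / (12.6 × 11500) = 22.01 m³/d.

Q_w ≈ 22.0 m³/d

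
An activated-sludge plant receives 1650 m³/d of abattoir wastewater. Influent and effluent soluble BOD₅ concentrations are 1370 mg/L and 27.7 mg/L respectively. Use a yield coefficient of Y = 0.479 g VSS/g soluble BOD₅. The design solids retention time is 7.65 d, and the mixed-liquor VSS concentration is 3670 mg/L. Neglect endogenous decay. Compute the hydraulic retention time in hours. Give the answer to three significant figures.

V·X = Y·Q·ΔS·θ_c gives V = 0.479 × 1650 × (1370 − 27.7) × 7.65 / 3670 = 2211 m³.
HRT = V/Q = 2211 m³ / 1650 m³·d⁻¹ = 1.340 d × 24 = 32.17 h.

τ ≈ 32.2 h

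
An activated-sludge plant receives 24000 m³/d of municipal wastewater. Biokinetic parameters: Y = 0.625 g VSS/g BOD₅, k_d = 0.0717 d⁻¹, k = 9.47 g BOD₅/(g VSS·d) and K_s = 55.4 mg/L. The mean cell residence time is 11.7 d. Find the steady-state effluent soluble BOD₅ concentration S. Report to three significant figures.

S ≈ 1.51 mg/L

For a completely mixed reactor with recycle the Lawrence–McCarty relation gives S = K_s·(1 + k_d·θ_c) / [θ_c·(Y·k − k_d) − 1] = 55.4 × (1 + 0.0717 × 11.7) / [11.7 × (0.625 × 9.47 − 0.0717) − 1] = 101.9 / 67.41 = 1.511 mg/L.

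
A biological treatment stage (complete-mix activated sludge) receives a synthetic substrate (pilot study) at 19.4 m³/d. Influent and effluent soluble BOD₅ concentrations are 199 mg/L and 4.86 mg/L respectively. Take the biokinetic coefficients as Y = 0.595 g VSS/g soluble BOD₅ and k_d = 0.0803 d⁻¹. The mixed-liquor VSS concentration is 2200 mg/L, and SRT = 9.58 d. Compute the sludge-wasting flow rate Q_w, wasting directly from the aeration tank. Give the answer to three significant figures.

From the SRT design equation V = Y Q (S₀−S) θ_c / [X (1 + k_d θ_c)] = 0.595 × 19.4 × (199 − 4.86) × 9.58 / [2200 × (1 + 0.0803 × 9.58)] = 2.15×10^4 / 3892 = 5.515 m³.
With mixed-liquor wasting, θ_c = V/Q_w, so Q_w = V/θ_c = 5.515/9.58 = 0.5757 m³/d.

Q_w ≈ 0.576 m³/d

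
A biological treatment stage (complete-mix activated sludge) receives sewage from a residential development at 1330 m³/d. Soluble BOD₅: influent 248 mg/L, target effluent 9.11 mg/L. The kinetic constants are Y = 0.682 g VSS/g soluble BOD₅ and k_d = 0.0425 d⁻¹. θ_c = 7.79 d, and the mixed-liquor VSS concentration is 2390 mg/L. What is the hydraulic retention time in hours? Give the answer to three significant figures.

From the SRT design equation V = Y Q (S₀−S) θ_c / [X (1 + k_d θ_c)] = 0.682 × 1330 × (248 − 9.11) × 7.79 / [2390 × (1 + 0.0425 × 7.79)] = 1.69×10^6 / 3181 = 530.6 m³.
Hydraulic retention time τ = V/Q = 530.6 / 1330 = 0.3990 d = 9.575 h.

τ ≈ 9.57 h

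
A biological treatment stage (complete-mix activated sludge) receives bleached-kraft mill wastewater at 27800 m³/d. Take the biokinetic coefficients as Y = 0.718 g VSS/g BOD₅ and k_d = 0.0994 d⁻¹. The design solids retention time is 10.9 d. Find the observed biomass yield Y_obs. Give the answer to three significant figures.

Observed yield with endogenous decay: Y_obs = Y / (1 + k_d·θ_c) = 0.718 / (1 + 0.0994 × 10.9) = 0.718 / 2.083 = 0.3446 g VSS/g BOD₅.

Y_obs ≈ 0.345 g VSS/g BOD₅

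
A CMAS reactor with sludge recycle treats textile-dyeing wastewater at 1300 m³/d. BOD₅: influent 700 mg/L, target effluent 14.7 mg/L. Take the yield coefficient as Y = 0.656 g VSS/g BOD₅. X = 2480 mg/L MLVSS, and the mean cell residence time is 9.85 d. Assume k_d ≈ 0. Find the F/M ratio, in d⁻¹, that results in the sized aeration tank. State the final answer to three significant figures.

F/M ≈ 0.158 d⁻¹

Biomass mass balance (decay neglected): V·X = Y·Q·(S₀ − S)·θ_c, so V = 0.656 × 1300 × (700 − 14.7) × 9.85 / 2480 = 2321 m³.
Food-to-microorganism ratio F/M = Q S₀ / (V X) = 1300 × 700 / (2321 × 2480) = 0.1581 d⁻¹.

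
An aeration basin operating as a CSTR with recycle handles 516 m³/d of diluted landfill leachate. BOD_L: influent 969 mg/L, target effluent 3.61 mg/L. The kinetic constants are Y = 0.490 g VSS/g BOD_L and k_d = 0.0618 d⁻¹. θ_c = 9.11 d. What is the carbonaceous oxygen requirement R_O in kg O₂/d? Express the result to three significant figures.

The observed yield is Y_obs = Y/(1 + k_d·θ_c) = 0.490 / (1 + 0.0618 × 9.11) = 0.490 / 1.563 = 0.3135 g VSS per g BOD_L removed.
ΔS = 969 − 3.61 = 965.4 mg/L, so the substrate removal rate is 516 × 965.4/1000 = 498.1 kg BOD_L/d.
Biomass synthesised: P_X = Y_obs × 498.1 = 156.2 kg VSS/d.
R_O = Q·(S₀ − S) − 1.42·P_X = 498.1 − 1.42 × 156.2 = 276.4 kg O₂/d.

R_O ≈ 276 kg O₂/d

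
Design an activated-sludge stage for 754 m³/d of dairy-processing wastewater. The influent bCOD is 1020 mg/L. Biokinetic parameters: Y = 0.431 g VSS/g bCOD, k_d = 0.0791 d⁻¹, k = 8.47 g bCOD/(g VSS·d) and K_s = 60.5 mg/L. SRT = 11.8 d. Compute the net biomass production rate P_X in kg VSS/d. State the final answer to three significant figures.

From the Monod/SRT balance for a CMAS, S = K_s·(1+k_d θ_c)/[θ_c·(Y k − k_d) − 1] = 60.5 × (1 + 0.0791 × 11.8) / [11.8 × (0.431 × 8.47 − 0.0791) − 1] = 117.0 / 41.14 = 2.843 mg/L.
The observed yield is Y_obs = Y/(1 + k_d·θ_c) = 0.431 / (1 + 0.0791 × 11.8) = 0.431 / 1.933 = 0.2229 g VSS per g bCOD removed.
Mass of bCOD removed per day: Q(S₀ − S) = 754 × 1017 g/m³ = 766.9 kg/d.
Biomass produced: P_X = Y_obs·Q·ΔS = 0.2229 × 766.9 ≈ 171.0 kg VSS/d.

P_X ≈ 171 kg VSS/d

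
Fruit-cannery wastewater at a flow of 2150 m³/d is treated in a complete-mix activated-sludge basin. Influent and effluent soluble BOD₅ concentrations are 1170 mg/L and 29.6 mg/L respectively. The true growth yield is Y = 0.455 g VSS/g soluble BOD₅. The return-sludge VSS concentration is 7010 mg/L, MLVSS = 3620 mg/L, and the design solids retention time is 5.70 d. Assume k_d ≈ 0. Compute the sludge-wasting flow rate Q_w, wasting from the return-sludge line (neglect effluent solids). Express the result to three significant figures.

V·X = Y·Q·ΔS·θ_c gives V = 0.455 × 2150 × (1170 − 29.6) × 5.70 / 3620 = 1757 m³.
θ_c = V·X/(Q_w·X_r) when wasting from the recycle, so Q_w = V·X/(θ_c·X_r) = 1757 × 3620 / (5.70 × 7010) = 159.1 m³/d.

Q_w ≈ 159 m³/d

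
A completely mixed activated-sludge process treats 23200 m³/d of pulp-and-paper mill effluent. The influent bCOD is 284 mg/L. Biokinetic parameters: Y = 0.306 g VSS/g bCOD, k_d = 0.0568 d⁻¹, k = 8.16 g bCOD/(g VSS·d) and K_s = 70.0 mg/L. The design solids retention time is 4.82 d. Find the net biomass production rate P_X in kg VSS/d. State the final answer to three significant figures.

Effluent substrate depends only on kinetics and SRT: S = K_s(1 + k_d θ_c) / [θ_c(Yk − k_d) − 1] = 70.0 × (1 + 0.0568 × 4.82) / [4.82 × (0.306 × 8.16 − 0.0568) − 1] = 89.16 / 10.76 = 8.285 mg/L.
Correct the yield for decay: Y_obs = Y/(1 + k_d θ_c) = 0.306 / (1 + 0.0568 × 4.82) = 0.306 / 1.274 = 0.2402.
Q·(S₀ − S) = 23200 × (284 − 8.29) × 10⁻³ = 6396 kg/d removed.
So the net sludge growth is P_X = 0.2402 × 6396 = 1537 kg VSS/d.

P_X ≈ 1540 kg VSS/d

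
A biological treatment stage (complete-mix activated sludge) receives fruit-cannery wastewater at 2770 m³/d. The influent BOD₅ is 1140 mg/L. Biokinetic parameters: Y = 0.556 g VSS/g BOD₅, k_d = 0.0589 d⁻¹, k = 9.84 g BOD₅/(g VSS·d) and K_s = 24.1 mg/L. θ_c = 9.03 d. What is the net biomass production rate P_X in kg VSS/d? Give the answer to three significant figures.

From the Monod/SRT balance for a CMAS, S = K_s·(1+k_d θ_c)/[θ_c·(Y k − k_d) − 1] = 24.1 × (1 + 0.0589 × 9.03) / [9.03 × (0.556 × 9.84 − 0.0589) − 1] = 36.92 / 47.87 = 0.7712 mg/L.
Observed yield with endogenous decay: Y_obs = Y / (1 + k_d·θ_c) = 0.556 / (1 + 0.0589 × 9.03) = 0.556 / 1.532 = 0.3630 g VSS/g BOD₅.
ΔS = 1140 − 0.771 = 1139 mg/L, so the substrate removal rate is 2770 × 1139/1000 = 3156 kg BOD₅/d.
Biomass produced: P_X = Y_obs·Q·ΔS = 0.3630 × 3156 ≈ 1145 kg VSS/d.

P_X ≈ 1150 kg VSS/d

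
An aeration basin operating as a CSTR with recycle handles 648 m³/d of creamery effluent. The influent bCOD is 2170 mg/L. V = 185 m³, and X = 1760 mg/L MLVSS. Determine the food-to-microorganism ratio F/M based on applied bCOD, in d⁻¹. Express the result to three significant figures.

Food-to-microorganism ratio F/M = Q S₀ / (V X) = 648 × 2170 / (185.0 × 1760) = 4.319 d⁻¹.

F/M ≈ 4.32 d⁻¹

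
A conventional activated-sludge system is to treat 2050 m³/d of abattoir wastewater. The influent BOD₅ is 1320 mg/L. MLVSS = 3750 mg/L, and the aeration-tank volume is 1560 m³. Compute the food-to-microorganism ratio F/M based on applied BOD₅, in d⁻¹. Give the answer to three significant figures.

F/M = Q·S₀ / (V·X) = 2050 × 1320 / (1560 × 3750) = 0.4626 g BOD₅·(g VSS·d)⁻¹.

F/M ≈ 0.463 d⁻¹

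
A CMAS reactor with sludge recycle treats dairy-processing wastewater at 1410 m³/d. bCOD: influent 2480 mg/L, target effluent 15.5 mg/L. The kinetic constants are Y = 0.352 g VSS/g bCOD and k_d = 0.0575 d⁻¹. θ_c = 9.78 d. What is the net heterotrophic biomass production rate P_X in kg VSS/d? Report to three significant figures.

Observed yield with endogenous decay: Y_obs = Y / (1 + k_d·θ_c) = 0.352 / (1 + 0.0575 × 9.78) = 0.352 / 1.562 = 0.2253 g VSS/g bCOD.
Q·(S₀ − S) = 1410 × (2480 − 15.5) × 10⁻³ = 3475 kg/d removed.
Net biomass production P_X = Y_obs × Q·(S₀ − S) = 0.2253 × 3475 = 782.9 kg VSS/d.

P_X ≈ 783 kg VSS/d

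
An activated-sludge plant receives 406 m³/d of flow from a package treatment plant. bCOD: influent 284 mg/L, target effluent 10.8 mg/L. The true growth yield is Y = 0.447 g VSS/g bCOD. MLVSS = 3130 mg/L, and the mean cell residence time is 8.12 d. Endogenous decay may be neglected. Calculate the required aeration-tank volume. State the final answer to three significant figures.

V·X = Y·Q·ΔS·θ_c gives V = 0.447 × 406 × (284 − 10.8) × 8.12 / 3130 = 128.6 m³.

V ≈ 129 m³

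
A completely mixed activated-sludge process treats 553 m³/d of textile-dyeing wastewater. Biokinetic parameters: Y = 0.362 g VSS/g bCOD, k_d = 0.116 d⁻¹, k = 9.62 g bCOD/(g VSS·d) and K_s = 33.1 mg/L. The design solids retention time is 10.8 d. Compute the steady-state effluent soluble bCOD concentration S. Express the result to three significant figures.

From the Monod/SRT balance for a CMAS, S = K_s·(1+k_d θ_c)/[θ_c·(Y k − k_d) − 1] = 33.1 × (1 + 0.116 × 10.8) / [10.8 × (0.362 × 9.62 − 0.116) − 1] = 74.57 / 35.36 = 2.109 mg/L.

S ≈ 2.11 mg/L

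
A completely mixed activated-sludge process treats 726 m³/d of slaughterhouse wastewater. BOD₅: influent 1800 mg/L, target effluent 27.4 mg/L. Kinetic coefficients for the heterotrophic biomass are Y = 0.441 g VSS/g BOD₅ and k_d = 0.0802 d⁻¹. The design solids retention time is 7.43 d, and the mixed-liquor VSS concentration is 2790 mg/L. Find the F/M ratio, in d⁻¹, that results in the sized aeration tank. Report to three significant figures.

Steady-state biomass mass balance: V·X·(1 + k_d·θ_c) = Y·Q·(S₀ − S)·θ_c, so V = 0.441 × 726 × (1800 − 27.4) × 7.43 / [2790 × (1 + 0.0802 × 7.43)] = 4.22×10^6 / 4453 = 947.0 m³.
F/M = Q·S₀ / (V·X) = 726 × 1800 / (947.0 × 2790) = 0.4946 g BOD₅·(g VSS·d)⁻¹.

F/M ≈ 0.495 d⁻¹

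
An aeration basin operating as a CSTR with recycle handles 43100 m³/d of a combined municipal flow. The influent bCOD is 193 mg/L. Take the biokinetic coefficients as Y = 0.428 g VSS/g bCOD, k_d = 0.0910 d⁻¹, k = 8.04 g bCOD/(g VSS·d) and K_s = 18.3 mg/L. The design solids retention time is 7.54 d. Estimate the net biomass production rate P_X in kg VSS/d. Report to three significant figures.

From the Monod/SRT balance for a CMAS, S = K_s·(1+k_d θ_c)/[θ_c·(Y k − k_d) − 1] = 18.3 × (1 + 0.0910 × 7.54) / [7.54 × (0.428 × 8.04 − 0.0910) − 1] = 30.86 / 24.26 = 1.272 mg/L.
Y_obs = Y / (1 + k_d θ_c) = 0.428 / (1 + 0.0910 × 7.54) = 0.428 / 1.686 = 0.2538.
ΔS = 193 − 1.27 = 191.7 mg/L, so the substrate removal rate is 43100 × 191.7/1000 = 8264 kg bCOD/d.
P_X = Y_obs · Q(S₀ − S) = 0.2538 × 8264 = 2098 kg VSS/d.

P_X ≈ 2100 kg VSS/d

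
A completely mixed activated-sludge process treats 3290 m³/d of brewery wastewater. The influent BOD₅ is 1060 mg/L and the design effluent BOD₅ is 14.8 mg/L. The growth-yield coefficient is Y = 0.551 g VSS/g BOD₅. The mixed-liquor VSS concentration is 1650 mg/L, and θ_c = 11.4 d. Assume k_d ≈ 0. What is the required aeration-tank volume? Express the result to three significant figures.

V·X = Y·Q·ΔS·θ_c gives V = 0.551 × 3290 × (1060 − 14.8) × 11.4 / 1650 = 13091 m³.

V ≈ 13100 m³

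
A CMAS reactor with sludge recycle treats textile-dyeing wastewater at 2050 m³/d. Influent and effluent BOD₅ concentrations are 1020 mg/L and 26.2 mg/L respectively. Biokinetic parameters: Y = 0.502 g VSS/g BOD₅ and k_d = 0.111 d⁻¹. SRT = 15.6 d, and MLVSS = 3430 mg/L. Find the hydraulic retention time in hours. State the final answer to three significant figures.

From the SRT design equation V = Y Q (S₀−S) θ_c / [X (1 + k_d θ_c)] = 0.502 × 2050 × (1020 − 26.2) × 15.6 / [3430 × (1 + 0.111 × 15.6)] = 1.6×10^7 / 9369 = 1703 m³.
τ = V/Q = 1703/2050 = 0.8306 d, or 19.94 h.

τ ≈ 19.9 h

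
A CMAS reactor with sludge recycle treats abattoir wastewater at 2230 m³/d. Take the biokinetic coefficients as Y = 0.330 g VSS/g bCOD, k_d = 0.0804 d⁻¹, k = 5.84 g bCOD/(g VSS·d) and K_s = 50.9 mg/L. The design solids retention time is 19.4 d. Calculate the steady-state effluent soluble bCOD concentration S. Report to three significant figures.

S ≈ 3.74 mg/L

Effluent substrate depends only on kinetics and SRT: S = K_s(1 + k_d θ_c) / [θ_c(Yk − k_d) − 1] = 50.9 × (1 + 0.0804 × 19.4) / [19.4 × (0.330 × 5.84 − 0.0804) − 1] = 130.3 / 34.83 = 3.741 mg/L.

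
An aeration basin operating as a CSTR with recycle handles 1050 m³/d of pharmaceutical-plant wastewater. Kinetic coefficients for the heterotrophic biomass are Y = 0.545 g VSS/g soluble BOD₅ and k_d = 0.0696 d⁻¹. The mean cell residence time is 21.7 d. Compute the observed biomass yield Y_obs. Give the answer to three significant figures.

Y_obs ≈ 0.217 g VSS/g soluble BOD₅

Observed yield with endogenous decay: Y_obs = Y / (1 + k_d·θ_c) = 0.545 / (1 + 0.0696 × 21.7) = 0.545 / 2.510 = 0.2171 g VSS/g soluble BOD₅.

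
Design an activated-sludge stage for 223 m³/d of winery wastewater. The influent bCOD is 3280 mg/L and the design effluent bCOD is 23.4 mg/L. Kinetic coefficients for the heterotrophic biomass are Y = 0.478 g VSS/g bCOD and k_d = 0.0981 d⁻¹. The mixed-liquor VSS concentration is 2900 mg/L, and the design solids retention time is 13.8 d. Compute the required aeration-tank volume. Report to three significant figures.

From the SRT design equation V = Y Q (S₀−S) θ_c / [X (1 + k_d θ_c)] = 0.478 × 223 × (3280 − 23.4) × 13.8 / [2900 × (1 + 0.0981 × 13.8)] = 4.79×10^6 / 6826 = 701.8 m³.

V ≈ 702 m³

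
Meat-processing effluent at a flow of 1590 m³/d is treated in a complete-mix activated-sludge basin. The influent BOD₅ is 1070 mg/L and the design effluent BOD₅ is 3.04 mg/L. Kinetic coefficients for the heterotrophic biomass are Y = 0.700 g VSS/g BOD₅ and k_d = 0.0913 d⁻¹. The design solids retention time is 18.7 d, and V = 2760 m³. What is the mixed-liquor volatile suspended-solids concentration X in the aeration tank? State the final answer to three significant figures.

X = Y·Q·ΔS·θ_c / [V·(1 + k_d θ_c)] = 0.700 × 1590 × (1070 − 3.04) × 18.7 / [2760 × (1 + 0.0913 × 18.7)] = 2972 mg/L.

X ≈ 2970 mg/L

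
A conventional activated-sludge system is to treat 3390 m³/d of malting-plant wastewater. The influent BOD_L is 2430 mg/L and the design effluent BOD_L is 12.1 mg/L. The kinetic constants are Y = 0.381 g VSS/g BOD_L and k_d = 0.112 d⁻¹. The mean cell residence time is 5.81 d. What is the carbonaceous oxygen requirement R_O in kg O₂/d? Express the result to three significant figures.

Observed yield with endogenous decay: Y_obs = Y / (1 + k_d·θ_c) = 0.381 / (1 + 0.112 × 5.81) = 0.381 / 1.651 = 0.2308 g VSS/g BOD_L.
ΔS = 2430 − 12.1 = 2418 mg/L, so the substrate removal rate is 3390 × 2418/1000 = 8197 kg BOD_L/d.
Net sludge production P_X = 0.2308 × 8197 = 1892 kg VSS/d.
R_O = Q·ΔS − 1.42 P_X = 8197 − 2686 = 5510 kg O₂/d.

R_O ≈ 5510 kg O₂/d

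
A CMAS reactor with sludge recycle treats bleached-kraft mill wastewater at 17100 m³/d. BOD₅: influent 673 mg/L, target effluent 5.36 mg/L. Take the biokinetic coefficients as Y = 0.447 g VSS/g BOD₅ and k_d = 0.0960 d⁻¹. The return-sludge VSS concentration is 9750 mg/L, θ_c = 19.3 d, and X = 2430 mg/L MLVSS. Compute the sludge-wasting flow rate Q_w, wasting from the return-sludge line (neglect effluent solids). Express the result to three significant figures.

Q_w ≈ 183 m³/d

Rearranging the biomass balance for a CMAS with decay, V = Y·Q·ΔS·θ_c / [X·(1+k_d θ_c)] = 0.447 × 17100 × (673 − 5.36) × 19.3 / [2430 × (1 + 0.0960 × 19.3)] = 9.85×10^7 / 6932 = 14208 m³.
Q_w = (V·X)/(θ_c X_r) = 14208 × 2430 / (19.3 × 9750) = 183.5 m³/d.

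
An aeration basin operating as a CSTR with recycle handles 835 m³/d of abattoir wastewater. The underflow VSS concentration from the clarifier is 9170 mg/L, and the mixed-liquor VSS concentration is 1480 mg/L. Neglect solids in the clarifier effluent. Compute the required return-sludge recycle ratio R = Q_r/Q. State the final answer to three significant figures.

R = Q_r/Q = X/(X_r − X) = 1480 / (9170 − 1480) = 0.1925.

R ≈ 0.192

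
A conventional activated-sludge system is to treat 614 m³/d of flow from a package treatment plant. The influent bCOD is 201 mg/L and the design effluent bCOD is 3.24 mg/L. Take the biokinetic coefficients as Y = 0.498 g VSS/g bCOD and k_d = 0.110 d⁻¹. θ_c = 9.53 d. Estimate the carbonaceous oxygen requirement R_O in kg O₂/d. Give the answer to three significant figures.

Y_obs = Y / (1 + k_d θ_c) = 0.498 / (1 + 0.110 × 9.53) = 0.498 / 2.048 = 0.2431.
ΔS = 201 − 3.24 = 197.8 mg/L, so the substrate removal rate is 614 × 197.8/1000 = 121.4 kg bCOD/d.
P_X = Y_obs·Q·(S₀ − S) = 0.2431 × 121.4 = 29.52 kg VSS/d.
R_O = Q·ΔS − 1.42 P_X = 121.4 − 41.92 = 79.50 kg O₂/d.

R_O ≈ 79.5 kg O₂/d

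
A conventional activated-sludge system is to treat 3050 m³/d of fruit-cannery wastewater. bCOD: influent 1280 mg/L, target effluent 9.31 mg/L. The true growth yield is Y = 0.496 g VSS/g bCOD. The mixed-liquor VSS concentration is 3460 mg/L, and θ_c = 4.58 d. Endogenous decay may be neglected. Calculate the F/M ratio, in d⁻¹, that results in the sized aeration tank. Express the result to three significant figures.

With k_d = 0 the design equation reduces to V = Y Q (S₀−S) θ_c / X = 0.496 × 3050 × (1280 − 9.31) × 4.58 / 3460 = 2545 m³.
F/M = applied load / biomass = Q·S₀/(V·X) = 3050 × 1280 / (2545 × 3460) = 0.4434 d⁻¹.

F/M ≈ 0.443 d⁻¹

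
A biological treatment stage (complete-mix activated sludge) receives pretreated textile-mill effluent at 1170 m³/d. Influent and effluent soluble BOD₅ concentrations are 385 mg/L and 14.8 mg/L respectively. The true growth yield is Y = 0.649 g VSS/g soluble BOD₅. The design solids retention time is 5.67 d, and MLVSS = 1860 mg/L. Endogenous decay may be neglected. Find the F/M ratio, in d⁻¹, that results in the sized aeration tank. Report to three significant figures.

Biomass mass balance (decay neglected): V·X = Y·Q·(S₀ − S)·θ_c, so V = 0.649 × 1170 × (385 − 14.8) × 5.67 / 1860 = 856.9 m³.
Food-to-microorganism ratio F/M = Q S₀ / (V X) = 1170 × 385 / (856.9 × 1860) = 0.2826 d⁻¹.

F/M ≈ 0.283 d⁻¹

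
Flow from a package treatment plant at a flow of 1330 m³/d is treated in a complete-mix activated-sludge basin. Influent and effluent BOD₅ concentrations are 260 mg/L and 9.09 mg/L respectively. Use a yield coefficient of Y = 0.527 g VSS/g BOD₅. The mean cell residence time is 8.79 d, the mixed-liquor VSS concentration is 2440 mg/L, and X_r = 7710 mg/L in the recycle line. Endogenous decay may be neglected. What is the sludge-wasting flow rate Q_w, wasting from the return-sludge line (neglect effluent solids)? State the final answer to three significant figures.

Q_w ≈ 22.8 m³/d

With k_d = 0 the design equation reduces to V = Y Q (S₀−S) θ_c / X = 0.527 × 1330 × (260 − 9.09) × 8.79 / 2440 = 633.5 m³.
θ_c = V·X/(Q_w·X_r) when wasting from the recycle, so Q_w = V·X/(θ_c·X_r) = 633.5 × 2440 / (8.79 × 7710) = 22.81 m³/d.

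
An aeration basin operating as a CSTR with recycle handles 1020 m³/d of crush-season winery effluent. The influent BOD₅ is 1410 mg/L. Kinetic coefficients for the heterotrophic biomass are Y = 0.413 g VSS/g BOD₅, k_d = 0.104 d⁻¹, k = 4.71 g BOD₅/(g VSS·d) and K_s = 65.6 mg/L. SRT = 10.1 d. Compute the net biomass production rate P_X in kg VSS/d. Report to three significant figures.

Effluent substrate depends only on kinetics and SRT: S = K_s(1 + k_d θ_c) / [θ_c(Yk − k_d) − 1] = 65.6 × (1 + 0.104 × 10.1) / [10.1 × (0.413 × 4.71 − 0.104) − 1] = 134.5 / 17.60 = 7.644 mg/L.
Observed yield with endogenous decay: Y_obs = Y / (1 + k_d·θ_c) = 0.413 / (1 + 0.104 × 10.1) = 0.413 / 2.050 = 0.2014 g VSS/g BOD₅.
Mass of BOD₅ removed per day: Q(S₀ − S) = 1020 × 1402 g/m³ = 1430 kg/d.
So the net sludge growth is P_X = 0.2014 × 1430 = 288.1 kg VSS/d.

P_X ≈ 288 kg VSS/d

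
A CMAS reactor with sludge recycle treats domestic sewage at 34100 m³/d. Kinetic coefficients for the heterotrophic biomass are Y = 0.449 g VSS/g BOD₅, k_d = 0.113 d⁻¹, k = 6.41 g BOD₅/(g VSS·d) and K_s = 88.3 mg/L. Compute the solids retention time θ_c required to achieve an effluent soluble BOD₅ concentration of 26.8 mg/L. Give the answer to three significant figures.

At the target effluent, Y k S/(K_s+S) = 0.449×6.41×26.8/115.1 = 0.6701 d⁻¹.
1/θ_c = 0.6701 − 0.113 = 0.5571 d⁻¹, so θ_c = 1.795 d.

θ_c ≈ 1.79 d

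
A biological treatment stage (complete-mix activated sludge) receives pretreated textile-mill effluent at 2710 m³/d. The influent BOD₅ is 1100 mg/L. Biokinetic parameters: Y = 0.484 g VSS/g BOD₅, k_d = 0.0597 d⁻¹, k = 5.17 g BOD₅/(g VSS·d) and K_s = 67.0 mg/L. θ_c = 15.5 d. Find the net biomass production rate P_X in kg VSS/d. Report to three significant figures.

P_X ≈ 747 kg VSS/d

For a completely mixed reactor with recycle the Lawrence–McCarty relation gives S = K_s·(1 + k_d·θ_c) / [θ_c·(Y·k − k_d) − 1] = 67.0 × (1 + 0.0597 × 15.5) / [15.5 × (0.484 × 5.17 − 0.0597) − 1] = 129.0 / 36.86 = 3.500 mg/L.
Y_obs = Y / (1 + k_d θ_c) = 0.484 / (1 + 0.0597 × 15.5) = 0.484 / 1.925 = 0.2514.
ΔS = 1100 − 3.50 = 1096 mg/L, so the substrate removal rate is 2710 × 1096/1000 = 2972 kg BOD₅/d.
Biomass produced: P_X = Y_obs·Q·ΔS = 0.2514 × 2972 ≈ 747.0 kg VSS/d.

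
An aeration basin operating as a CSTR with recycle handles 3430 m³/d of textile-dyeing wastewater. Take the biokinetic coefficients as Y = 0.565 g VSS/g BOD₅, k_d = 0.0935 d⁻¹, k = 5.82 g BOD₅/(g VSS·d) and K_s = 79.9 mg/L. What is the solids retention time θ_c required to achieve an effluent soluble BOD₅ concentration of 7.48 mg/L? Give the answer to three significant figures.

At the target effluent, Y k S/(K_s+S) = 0.565×5.82×7.48/87.38 = 0.2815 d⁻¹.
θ_c = 1/(μ − k_d) = 1/(0.2815 − 0.0935) = 1/0.1880 = 5.319 d.

θ_c ≈ 5.32 d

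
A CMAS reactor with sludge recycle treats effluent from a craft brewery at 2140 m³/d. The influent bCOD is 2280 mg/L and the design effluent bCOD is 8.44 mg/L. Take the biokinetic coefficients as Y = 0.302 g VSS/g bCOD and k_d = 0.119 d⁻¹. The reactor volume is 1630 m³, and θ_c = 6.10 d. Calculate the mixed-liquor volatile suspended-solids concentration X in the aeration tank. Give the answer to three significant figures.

Solving the biomass balance for X: X = Y Q (S₀−S) θ_c / [V (1+k_d θ_c)] = 0.302 × 2140 × (2280 − 8.44) × 6.10 / [1630 × (1 + 0.119 × 6.10)] = 3183 mg/L.

X ≈ 3180 mg/L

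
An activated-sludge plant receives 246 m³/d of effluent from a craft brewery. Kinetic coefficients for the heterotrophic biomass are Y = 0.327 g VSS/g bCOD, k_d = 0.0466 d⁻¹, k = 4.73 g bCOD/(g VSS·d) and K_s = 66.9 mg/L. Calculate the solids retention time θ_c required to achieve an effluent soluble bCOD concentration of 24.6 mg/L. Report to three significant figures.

At the target effluent, Y k S/(K_s+S) = 0.327×4.73×24.6/91.50 = 0.4158 d⁻¹.
Then 1/θ_c = μ − k_d = 0.4158 − 0.0466 = 0.3692 d⁻¹, giving θ_c = 2.708 d.

θ_c ≈ 2.71 d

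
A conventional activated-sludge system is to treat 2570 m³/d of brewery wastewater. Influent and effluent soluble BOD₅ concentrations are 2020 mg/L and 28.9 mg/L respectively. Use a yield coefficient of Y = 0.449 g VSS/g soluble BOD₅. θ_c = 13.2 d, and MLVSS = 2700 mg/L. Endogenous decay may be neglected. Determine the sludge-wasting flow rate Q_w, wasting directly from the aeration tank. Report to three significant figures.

V·X = Y·Q·ΔS·θ_c gives V = 0.449 × 2570 × (2020 − 28.9) × 13.2 / 2700 = 11233 m³.
For wasting at MLVSS concentration, Q_w = V/θ_c = 11233/13.2 = 851.0 m³/d.

Q_w ≈ 851 m³/d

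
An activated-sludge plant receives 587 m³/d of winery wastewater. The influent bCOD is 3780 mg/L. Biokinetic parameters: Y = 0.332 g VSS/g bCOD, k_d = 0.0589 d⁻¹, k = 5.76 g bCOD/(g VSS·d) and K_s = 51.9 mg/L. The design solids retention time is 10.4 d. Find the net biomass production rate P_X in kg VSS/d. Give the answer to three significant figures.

Effluent substrate depends only on kinetics and SRT: S = K_s(1 + k_d θ_c) / [θ_c(Yk − k_d) − 1] = 51.9 × (1 + 0.0589 × 10.4) / [10.4 × (0.332 × 5.76 − 0.0589) − 1] = 83.69 / 18.28 = 4.579 mg/L.
Observed yield with endogenous decay: Y_obs = Y / (1 + k_d·θ_c) = 0.332 / (1 + 0.0589 × 10.4) = 0.332 / 1.613 = 0.2059 g VSS/g bCOD.
Substrate removed = Q·(S₀ − S) = 587 m³/d × (3780 − 4.58) g/m³ = 2.22×10^6 g/d = 2216 kg/d.
Net biomass production P_X = Y_obs × Q·(S₀ − S) = 0.2059 × 2216 = 456.3 kg VSS/d.

P_X ≈ 456 kg VSS/d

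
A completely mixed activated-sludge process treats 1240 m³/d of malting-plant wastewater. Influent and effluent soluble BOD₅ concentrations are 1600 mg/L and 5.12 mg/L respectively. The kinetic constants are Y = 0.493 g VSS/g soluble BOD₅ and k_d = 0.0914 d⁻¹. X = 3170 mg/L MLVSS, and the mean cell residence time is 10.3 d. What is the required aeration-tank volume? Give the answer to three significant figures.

V ≈ 1630 m³

From the SRT design equation V = Y Q (S₀−S) θ_c / [X (1 + k_d θ_c)] = 0.493 × 1240 × (1600 − 5.12) × 10.3 / [3170 × (1 + 0.0914 × 10.3)] = 1×10^7 / 6154 = 1632 m³.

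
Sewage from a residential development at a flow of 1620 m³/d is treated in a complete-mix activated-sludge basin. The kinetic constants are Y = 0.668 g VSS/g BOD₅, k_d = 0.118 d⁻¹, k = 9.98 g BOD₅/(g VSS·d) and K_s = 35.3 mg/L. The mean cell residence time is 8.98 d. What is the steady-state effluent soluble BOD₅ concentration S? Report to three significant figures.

S ≈ 1.26 mg/L

From the Monod/SRT balance for a CMAS, S = K_s·(1+k_d θ_c)/[θ_c·(Y k − k_d) − 1] = 35.3 × (1 + 0.118 × 8.98) / [8.98 × (0.668 × 9.98 − 0.118) − 1] = 72.71 / 57.81 = 1.258 mg/L.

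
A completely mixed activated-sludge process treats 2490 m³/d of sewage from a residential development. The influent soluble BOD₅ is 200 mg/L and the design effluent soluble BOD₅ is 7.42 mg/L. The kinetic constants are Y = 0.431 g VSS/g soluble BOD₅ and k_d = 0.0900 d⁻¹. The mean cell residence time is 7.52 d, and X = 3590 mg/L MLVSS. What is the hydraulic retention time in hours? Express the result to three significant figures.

Steady-state biomass mass balance: V·X·(1 + k_d·θ_c) = Y·Q·(S₀ − S)·θ_c, so V = 0.431 × 2490 × (200 − 7.42) × 7.52 / [3590 × (1 + 0.0900 × 7.52)] = 1.55×10^6 / 6020 = 258.2 m³.
HRT = V/Q = 258.2 m³ / 2490 m³·d⁻¹ = 0.1037 d × 24 = 2.489 h.

τ ≈ 2.49 h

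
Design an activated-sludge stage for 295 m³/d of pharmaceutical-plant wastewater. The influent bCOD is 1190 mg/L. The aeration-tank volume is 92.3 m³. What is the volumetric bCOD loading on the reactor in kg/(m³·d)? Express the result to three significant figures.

L_v ≈ 3.80 kg bCOD/(m³·d)

Volumetric loading L_v = Q·S₀ / V = 295 × 1190 g/m³ / 92.30 m³ = 3803 g/(m³·d) = 3.803 kg bCOD/(m³·d).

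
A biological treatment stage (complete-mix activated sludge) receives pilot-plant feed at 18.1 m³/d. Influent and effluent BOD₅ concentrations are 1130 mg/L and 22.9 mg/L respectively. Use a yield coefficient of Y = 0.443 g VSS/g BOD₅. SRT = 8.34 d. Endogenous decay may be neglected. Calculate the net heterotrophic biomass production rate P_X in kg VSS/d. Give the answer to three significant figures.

P_X ≈ 8.88 kg VSS/d

With endogenous decay neglected, the observed yield equals the true yield: Y_obs = Y = 0.443 g VSS/g BOD₅.
ΔS = 1130 − 22.9 = 1107 mg/L, so the substrate removal rate is 18.1 × 1107/1000 = 20.04 kg BOD₅/d.
Net biomass production P_X = Y_obs × Q·(S₀ − S) = 0.4430 × 20.04 = 8.877 kg VSS/d.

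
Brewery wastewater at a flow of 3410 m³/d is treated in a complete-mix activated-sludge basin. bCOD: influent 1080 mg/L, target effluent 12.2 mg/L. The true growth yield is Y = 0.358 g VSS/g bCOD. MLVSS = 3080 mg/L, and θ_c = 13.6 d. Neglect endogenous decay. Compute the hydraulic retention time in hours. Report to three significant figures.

V·X = Y·Q·ΔS·θ_c gives V = 0.358 × 3410 × (1080 − 12.2) × 13.6 / 3080 = 5756 m³.
HRT = V/Q = 5756 m³ / 3410 m³·d⁻¹ = 1.688 d × 24 = 40.51 h.

τ ≈ 40.5 h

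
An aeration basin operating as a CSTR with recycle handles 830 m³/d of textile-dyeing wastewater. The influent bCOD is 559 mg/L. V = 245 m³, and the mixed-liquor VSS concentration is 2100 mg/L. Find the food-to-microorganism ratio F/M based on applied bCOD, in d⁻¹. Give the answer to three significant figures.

F/M ≈ 0.902 d⁻¹

F/M = Q·S₀ / (V·X) = 830 × 559 / (245.0 × 2100) = 0.9018 g bCOD·(g VSS·d)⁻¹.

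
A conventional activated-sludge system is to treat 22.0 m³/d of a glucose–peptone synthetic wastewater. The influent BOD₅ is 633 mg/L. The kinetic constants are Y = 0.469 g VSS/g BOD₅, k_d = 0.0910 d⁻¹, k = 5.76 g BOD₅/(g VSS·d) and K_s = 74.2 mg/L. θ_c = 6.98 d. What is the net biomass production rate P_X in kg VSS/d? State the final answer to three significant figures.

P_X ≈ 3.95 kg VSS/d

From the Monod/SRT balance for a CMAS, S = K_s·(1+k_d θ_c)/[θ_c·(Y k − k_d) − 1] = 74.2 × (1 + 0.0910 × 6.98) / [6.98 × (0.469 × 5.76 − 0.0910) − 1] = 121.3 / 17.22 = 7.046 mg/L.
The observed yield is Y_obs = Y/(1 + k_d·θ_c) = 0.469 / (1 + 0.0910 × 6.98) = 0.469 / 1.635 = 0.2868 g VSS per g BOD₅ removed.
Q·(S₀ − S) = 22.0 × (633 − 7.05) × 10⁻³ = 13.77 kg/d removed.
So the net sludge growth is P_X = 0.2868 × 13.77 = 3.950 kg VSS/d.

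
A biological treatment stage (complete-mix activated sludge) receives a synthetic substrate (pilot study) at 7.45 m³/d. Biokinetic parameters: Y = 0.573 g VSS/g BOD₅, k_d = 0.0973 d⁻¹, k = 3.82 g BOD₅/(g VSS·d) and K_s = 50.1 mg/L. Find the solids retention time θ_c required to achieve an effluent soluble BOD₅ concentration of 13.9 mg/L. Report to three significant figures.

θ_c ≈ 2.64 d

At the target effluent, Y k S/(K_s+S) = 0.573×3.82×13.9/64.00 = 0.4754 d⁻¹.
1/θ_c = 0.4754 − 0.0973 = 0.3781 d⁻¹, so θ_c = 2.645 d.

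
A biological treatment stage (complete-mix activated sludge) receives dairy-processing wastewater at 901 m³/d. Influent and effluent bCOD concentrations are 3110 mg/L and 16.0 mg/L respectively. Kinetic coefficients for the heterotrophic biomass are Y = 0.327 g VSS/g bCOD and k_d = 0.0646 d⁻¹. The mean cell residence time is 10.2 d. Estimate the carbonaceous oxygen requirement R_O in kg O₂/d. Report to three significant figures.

The observed yield is Y_obs = Y/(1 + k_d·θ_c) = 0.327 / (1 + 0.0646 × 10.2) = 0.327 / 1.659 = 0.1971 g VSS per g bCOD removed.
Mass of bCOD removed per day: Q(S₀ − S) = 901 × 3094 g/m³ = 2788 kg/d.
Biomass synthesised: P_X = Y_obs × 2788 = 549.5 kg VSS/d.
R_O = Q·ΔS − 1.42 P_X = 2788 − 780.3 = 2007 kg O₂/d.

R_O ≈ 2010 kg O₂/d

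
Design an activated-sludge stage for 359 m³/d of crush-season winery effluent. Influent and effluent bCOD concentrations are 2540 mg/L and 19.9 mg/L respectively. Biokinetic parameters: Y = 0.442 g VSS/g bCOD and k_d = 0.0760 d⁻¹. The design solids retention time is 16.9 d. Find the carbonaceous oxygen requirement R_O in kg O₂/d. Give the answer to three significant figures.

Observed yield with endogenous decay: Y_obs = Y / (1 + k_d·θ_c) = 0.442 / (1 + 0.0760 × 16.9) = 0.442 / 2.284 = 0.1935 g VSS/g bCOD.
Mass of bCOD removed per day: Q(S₀ − S) = 359 × 2520 g/m³ = 904.7 kg/d.
Net sludge production P_X = 0.1935 × 904.7 = 175.1 kg VSS/d.
Carbonaceous O₂ demand = substrate oxidised − cell-mass equivalent = 904.7 − 1.42 × 175.1 = 656.1 kg O₂/d.

R_O ≈ 656 kg O₂/d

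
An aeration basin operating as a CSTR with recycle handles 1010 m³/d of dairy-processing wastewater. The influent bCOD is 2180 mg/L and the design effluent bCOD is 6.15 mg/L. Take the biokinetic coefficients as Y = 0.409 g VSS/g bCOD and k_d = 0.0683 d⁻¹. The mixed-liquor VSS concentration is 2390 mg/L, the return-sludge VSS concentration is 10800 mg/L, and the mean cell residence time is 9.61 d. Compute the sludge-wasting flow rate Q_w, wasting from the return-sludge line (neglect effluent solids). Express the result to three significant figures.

Q_w ≈ 50.2 m³/d

From the SRT design equation V = Y Q (S₀−S) θ_c / [X (1 + k_d θ_c)] = 0.409 × 1010 × (2180 − 6.15) × 9.61 / [2390 × (1 + 0.0683 × 9.61)] = 8.63×10^6 / 3959 = 2180 m³.
θ_c = V·X/(Q_w·X_r) when wasting from the recycle, so Q_w = V·X/(θ_c·X_r) = 2180 × 2390 / (9.61 × 10800) = 50.20 m³/d.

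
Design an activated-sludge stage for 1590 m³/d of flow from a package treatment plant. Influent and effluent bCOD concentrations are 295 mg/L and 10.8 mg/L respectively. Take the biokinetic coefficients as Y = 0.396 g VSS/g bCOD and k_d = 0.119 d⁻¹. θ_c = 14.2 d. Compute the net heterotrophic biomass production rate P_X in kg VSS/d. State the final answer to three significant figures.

P_X ≈ 66.5 kg VSS/d

Observed yield with endogenous decay: Y_obs = Y / (1 + k_d·θ_c) = 0.396 / (1 + 0.119 × 14.2) = 0.396 / 2.690 = 0.1472 g VSS/g bCOD.
ΔS = 295 − 10.8 = 284.2 mg/L, so the substrate removal rate is 1590 × 284.2/1000 = 451.9 kg bCOD/d.
Biomass produced: P_X = Y_obs·Q·ΔS = 0.1472 × 451.9 ≈ 66.53 kg VSS/d.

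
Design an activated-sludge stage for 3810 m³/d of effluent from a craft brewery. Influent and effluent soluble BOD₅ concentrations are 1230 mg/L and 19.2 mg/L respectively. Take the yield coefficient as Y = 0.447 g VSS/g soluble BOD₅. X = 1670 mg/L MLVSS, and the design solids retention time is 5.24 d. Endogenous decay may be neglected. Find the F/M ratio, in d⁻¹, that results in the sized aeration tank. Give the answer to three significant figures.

F/M ≈ 0.434 d⁻¹

Biomass mass balance (decay neglected): V·X = Y·Q·(S₀ − S)·θ_c, so V = 0.447 × 3810 × (1230 − 19.2) × 5.24 / 1670 = 6470 m³.
Food-to-microorganism ratio F/M = Q S₀ / (V X) = 3810 × 1230 / (6470 × 1670) = 0.4337 d⁻¹.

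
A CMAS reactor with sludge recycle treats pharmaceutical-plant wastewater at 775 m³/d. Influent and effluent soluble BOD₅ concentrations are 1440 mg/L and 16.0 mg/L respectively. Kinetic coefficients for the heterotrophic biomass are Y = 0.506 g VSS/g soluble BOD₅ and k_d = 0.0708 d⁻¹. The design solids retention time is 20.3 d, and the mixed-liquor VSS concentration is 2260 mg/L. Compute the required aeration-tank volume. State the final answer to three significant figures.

V ≈ 2060 m³

Steady-state biomass mass balance: V·X·(1 + k_d·θ_c) = Y·Q·(S₀ − S)·θ_c, so V = 0.506 × 775 × (1440 − 16.0) × 20.3 / [2260 × (1 + 0.0708 × 20.3)] = 1.13×10^7 / 5508 = 2058 m³.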